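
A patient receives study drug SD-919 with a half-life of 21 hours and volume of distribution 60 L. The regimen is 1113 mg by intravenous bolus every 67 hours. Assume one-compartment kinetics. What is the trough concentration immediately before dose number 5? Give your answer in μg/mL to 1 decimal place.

2.3 μg/mL

f = (1/2)^(τ/t½) = (1/2)^(67/21) ≈ 0.1095.
C₀ = D/Vd = 1113/60 ≈ 18.550 μg/mL.
Before the 5th dose, 4 doses have been given. Superposition: Cmin = C₀·(f + f² + … + f^4).
≈ 18.550 × (0.1095 + 0.0120 + 0.0013 + 0.0001) ≈ 18.550 × 0.1229 ≈ 2.280 μg/mL.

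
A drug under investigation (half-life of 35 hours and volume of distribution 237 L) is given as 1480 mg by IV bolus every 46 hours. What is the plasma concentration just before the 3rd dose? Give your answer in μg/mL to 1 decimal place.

f = (1/2)^(τ/t½) = (1/2)^(46/35) ≈ 0.4021.
C₀ = D/Vd = 1480/237 ≈ 6.245 μg/mL.
Before the 3rd dose, 2 doses have been given. Superposition: Cmin = C₀·(f + f²).
≈ 6.245 × (0.4021 + 0.1617) ≈ 6.245 × 0.5638 ≈ 3.521 μg/mL.

3.5 μg/mL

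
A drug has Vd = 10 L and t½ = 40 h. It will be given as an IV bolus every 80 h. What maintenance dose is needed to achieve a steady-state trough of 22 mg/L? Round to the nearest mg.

660 mg

τ/t½ = 80/40 ≈ 2, so f = (1/2)^(80/40) ≈ 0.250000.
Cmin,ss = (D/Vd)·f/(1−f), so D = Cmin,ss·Vd·(1−f)/f.
D = 22 × 10 × (1−f)/f ≈ 22 × 10 × 3.00000 ≈ 660.00 mg.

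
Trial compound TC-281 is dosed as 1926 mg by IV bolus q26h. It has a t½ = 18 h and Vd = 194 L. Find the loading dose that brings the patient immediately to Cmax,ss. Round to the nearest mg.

f = (1/2)^(26/18) ≈ 0.367434; accumulation ratio R = 1/(1−f) ≈ 1.58086.
Loading dose to hit Cmax,ss on first dose: D_load = D_maint·R ≈ 1926 × 1.58086 ≈ 3044.74 mg.

3045 mg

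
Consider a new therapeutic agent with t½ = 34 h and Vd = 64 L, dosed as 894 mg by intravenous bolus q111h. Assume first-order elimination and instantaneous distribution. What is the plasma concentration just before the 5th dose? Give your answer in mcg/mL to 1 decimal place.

1.6 mcg/mL

f = (1/2)^(τ/t½) = (1/2)^(111/34) ≈ 0.1040.
C₀ = D/Vd = 894/64 ≈ 13.969 mcg/mL.
Before the 5th dose, 4 doses have been given. Superposition: Cmin = C₀·(f + f² + … + f^4).
≈ 13.969 × (0.1040 + 0.0108 + 0.0011 + 0.0001) ≈ 13.969 × 0.1160 ≈ 1.620 mcg/mL.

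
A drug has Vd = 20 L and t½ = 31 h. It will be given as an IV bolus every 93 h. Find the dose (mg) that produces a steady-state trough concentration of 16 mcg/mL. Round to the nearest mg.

2240 mg

τ/t½ = 93/31 ≈ 3, so f = (1/2)^(93/31) ≈ 0.125000.
Cmin,ss = (D/Vd)·f/(1−f), so D = Cmin,ss·Vd·(1−f)/f.
D = 16 × 20 × (1−f)/f ≈ 16 × 20 × 7.00000 ≈ 2240.00 mg.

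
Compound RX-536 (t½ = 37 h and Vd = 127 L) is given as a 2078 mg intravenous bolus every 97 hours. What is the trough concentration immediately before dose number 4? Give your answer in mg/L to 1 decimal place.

3.2 mg/L

f = (1/2)^(τ/t½) = (1/2)^(97/37) ≈ 0.1625.
C₀ = D/Vd = 2078/127 ≈ 16.362 mg/L.
Before the 4th dose, 3 doses have been given. Superposition: Cmin = C₀·(f + f² + … + f^3).
≈ 16.362 × (0.1625 + 0.0264 + 0.0043) ≈ 16.362 × 0.1932 ≈ 3.161 mg/L.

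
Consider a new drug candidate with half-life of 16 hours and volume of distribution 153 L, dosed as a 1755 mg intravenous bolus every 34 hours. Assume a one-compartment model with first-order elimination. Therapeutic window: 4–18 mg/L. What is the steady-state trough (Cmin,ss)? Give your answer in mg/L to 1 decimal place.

3.4 mg/L

Over one 34-h interval, 34/16 ≈ 2.125 half-lives elapse, leaving f ≈ 0.2293 of each dose.
Each bolus raises the concentration by D/Vd = 1755/153 ≈ 11.471 mg/L.
Steady-state trough Cmin,ss = C₀·f/(1−f) ≈ 11.471 × 0.2293/0.7707 ≈ 3.413 mg/L.
Trough 3.4 mg/L vs MEC 4 mg/L: subtherapeutic.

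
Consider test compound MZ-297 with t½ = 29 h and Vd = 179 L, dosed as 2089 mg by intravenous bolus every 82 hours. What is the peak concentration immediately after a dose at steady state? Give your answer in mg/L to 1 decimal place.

τ/t½ = 82/29 ≈ 2.8276, so fraction remaining f = (1/2)^(82/29) ≈ 0.1409.
Accumulation ratio R = 1/(1 − f) ≈ 1/0.8591 ≈ 1.1640.
Each bolus raises the concentration by D/Vd = 2089/179 ≈ 11.670 mg/L.
Steady-state peak Cmax,ss = C₀·R ≈ 11.670 × 1.1640 ≈ 13.584 mg/L.

13.6 mg/L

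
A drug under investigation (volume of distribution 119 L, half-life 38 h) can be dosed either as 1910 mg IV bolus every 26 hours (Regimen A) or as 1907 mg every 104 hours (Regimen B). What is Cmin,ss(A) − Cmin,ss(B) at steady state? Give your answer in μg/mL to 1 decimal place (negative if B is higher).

Regimen A: f = (1/2)^(26/38) ≈ 0.6223; Cmin,ss = (1910/119)·f/(1−f) ≈ 26.445 μg/mL.
Regimen B: f = (1/2)^(104/38) ≈ 0.1500; Cmin,ss = (1907/119)·f/(1−f) ≈ 2.828 μg/mL.
Difference ≈ 26.445 − 2.828 ≈ 23.617 μg/mL.

23.6 μg/mL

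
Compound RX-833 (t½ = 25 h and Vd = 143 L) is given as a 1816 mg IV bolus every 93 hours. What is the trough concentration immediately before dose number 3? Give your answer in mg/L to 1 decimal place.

f = (1/2)^(τ/t½) = (1/2)^(93/25) ≈ 0.0759.
C₀ = D/Vd = 1816/143 ≈ 12.699 mg/L.
Before the 3rd dose, 2 doses have been given. Superposition: Cmin = C₀·(f + f²).
≈ 12.699 × (0.0759 + 0.0058) ≈ 12.699 × 0.0817 ≈ 1.038 mg/L.

1.0 mg/L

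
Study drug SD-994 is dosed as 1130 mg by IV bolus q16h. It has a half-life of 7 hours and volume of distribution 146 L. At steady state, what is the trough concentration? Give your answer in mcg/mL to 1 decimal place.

2.0 mcg/mL

τ/t½ = 16/7 ≈ 2.2857, so fraction remaining f = (1/2)^(16/7) ≈ 0.2051.
At steady state, accumulation factor R = 1/(1 − e^(−kτ)) ≈ 1.2580.
Single-dose peak C₀ = D/Vd = 1130/146 ≈ 7.740 mcg/mL.
Cmax,ss = C₀/(1 − f) ≈ 7.740/0.7949 ≈ 9.737 mcg/mL.
Steady-state trough Cmin,ss = Cmax,ss·f ≈ 9.737 × 0.2051 ≈ 1.997 mcg/mL.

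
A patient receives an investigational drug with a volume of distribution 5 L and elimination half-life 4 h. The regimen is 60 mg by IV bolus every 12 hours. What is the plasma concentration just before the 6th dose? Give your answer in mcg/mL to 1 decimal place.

1.7 mcg/mL

f = (1/2)^(τ/t½) = (1/2)^(12/4) ≈ 0.1250.
C₀ = D/Vd = 60/5 ≈ 12.000 mcg/mL.
Before the 6th dose, 5 doses have been given. Superposition: Cmin = C₀·(f + f² + … + f^5).
≈ 12.000 × (0.1250 + 0.0156 + 0.0020 + 0.0002 + 0.0000) ≈ 12.000 × 0.1428 ≈ 1.714 mcg/mL.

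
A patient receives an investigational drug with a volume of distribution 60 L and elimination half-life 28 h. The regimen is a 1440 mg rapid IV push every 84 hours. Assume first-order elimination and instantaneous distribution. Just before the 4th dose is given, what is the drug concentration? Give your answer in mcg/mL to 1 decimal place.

3.4 mcg/mL

f = (1/2)^(τ/t½) = (1/2)^(84/28) ≈ 0.1250.
C₀ = D/Vd = 1440/60 ≈ 24.000 mcg/mL.
Before the 4th dose, 3 doses have been given. Superposition: Cmin = C₀·(f + f² + … + f^3).
≈ 24.000 × (0.1250 + 0.0156 + 0.0020) ≈ 24.000 × 0.1426 ≈ 3.422 mcg/mL.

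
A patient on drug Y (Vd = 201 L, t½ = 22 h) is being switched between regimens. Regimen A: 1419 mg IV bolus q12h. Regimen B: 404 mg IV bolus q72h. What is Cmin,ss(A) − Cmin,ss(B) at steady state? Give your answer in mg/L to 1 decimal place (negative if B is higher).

15.1 mg/L

Regimen A: f = (1/2)^(12/22) ≈ 0.6852; Cmin,ss = (1419/201)·f/(1−f) ≈ 15.366 mg/L.
Regimen B: f = (1/2)^(72/22) ≈ 0.1035; Cmin,ss = (404/201)·f/(1−f) ≈ 0.232 mg/L.
Difference ≈ 15.366 − 0.232 ≈ 15.134 mg/L.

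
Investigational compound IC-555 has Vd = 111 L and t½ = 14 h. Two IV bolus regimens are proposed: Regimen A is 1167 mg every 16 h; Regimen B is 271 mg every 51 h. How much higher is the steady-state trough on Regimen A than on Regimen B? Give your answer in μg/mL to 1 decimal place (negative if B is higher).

8.5 μg/mL

Regimen A: f = (1/2)^(16/14) ≈ 0.4529; Cmin,ss = (1167/111)·f/(1−f) ≈ 8.703 μg/mL.
Regimen B: f = (1/2)^(51/14) ≈ 0.0801; Cmin,ss = (271/111)·f/(1−f) ≈ 0.213 μg/mL.
Difference ≈ 8.703 − 0.213 ≈ 8.490 μg/mL.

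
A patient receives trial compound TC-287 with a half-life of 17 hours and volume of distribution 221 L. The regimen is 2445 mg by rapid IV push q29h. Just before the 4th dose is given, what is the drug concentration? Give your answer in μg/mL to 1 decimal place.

4.7 μg/mL

f = (1/2)^(τ/t½) = (1/2)^(29/17) ≈ 0.3065.
C₀ = D/Vd = 2445/221 ≈ 11.063 μg/mL.
Before the 4th dose, 3 doses have been given. Superposition: Cmin = C₀·(f + f² + … + f^3).
≈ 11.063 × (0.3065 + 0.0939 + 0.0288) ≈ 11.063 × 0.4292 ≈ 4.748 μg/mL.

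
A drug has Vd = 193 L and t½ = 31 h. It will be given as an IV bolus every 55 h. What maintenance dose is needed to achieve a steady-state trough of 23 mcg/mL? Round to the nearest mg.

10744 mg

τ/t½ = 55/31 ≈ 1.7742, so f = (1/2)^(55/31) ≈ 0.292358.
Cmin,ss = (D/Vd)·f/(1−f), so D = Cmin,ss·Vd·(1−f)/f.
D = 23 × 193 × (1−f)/f ≈ 23 × 193 × 2.42046 ≈ 10744.42 mg.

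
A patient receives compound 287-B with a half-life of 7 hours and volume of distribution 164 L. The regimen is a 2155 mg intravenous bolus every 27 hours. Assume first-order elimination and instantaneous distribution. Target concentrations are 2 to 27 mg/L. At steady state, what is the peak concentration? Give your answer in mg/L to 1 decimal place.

Over one 27-h interval, 27/7 ≈ 3.8571 half-lives elapse, leaving f ≈ 0.0690 of each dose.
At steady state, accumulation factor R = 1/(1 − e^(−kτ)) ≈ 1.0741.
Single-dose peak C₀ = D/Vd = 2155/164 ≈ 13.140 mg/L.
Steady-state peak Cmax,ss = C₀·R ≈ 13.140 × 1.0741 ≈ 14.114 mg/L.
Peak 14.1 mg/L vs MTC 27 mg/L: below toxic threshold.

14.1 mg/L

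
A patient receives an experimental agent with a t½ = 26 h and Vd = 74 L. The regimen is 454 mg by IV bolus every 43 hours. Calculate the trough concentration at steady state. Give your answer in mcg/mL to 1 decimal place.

2.9 mcg/mL

k = ln2/t½ = ln2/26 ≈ 0.026660 h⁻¹; fraction remaining f = e^(−kτ) = e^(−0.026660×43) ≈ 0.3178.
Each bolus raises the concentration by D/Vd = 454/74 ≈ 6.135 mcg/mL.
Steady-state trough Cmin,ss = C₀·f/(1−f) ≈ 6.135 × 0.3178/0.6822 ≈ 2.858 mcg/mL.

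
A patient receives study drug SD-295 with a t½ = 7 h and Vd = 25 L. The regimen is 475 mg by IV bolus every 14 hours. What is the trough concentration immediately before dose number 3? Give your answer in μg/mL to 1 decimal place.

f = (1/2)^(τ/t½) = (1/2)^(14/7) ≈ 0.2500.
C₀ = D/Vd = 475/25 ≈ 19.000 μg/mL.
Before the 3rd dose, 2 doses have been given. Superposition: Cmin = C₀·(f + f²).
≈ 19.000 × (0.2500 + 0.0625) ≈ 19.000 × 0.3125 ≈ 5.938 μg/mL.

5.9 μg/mL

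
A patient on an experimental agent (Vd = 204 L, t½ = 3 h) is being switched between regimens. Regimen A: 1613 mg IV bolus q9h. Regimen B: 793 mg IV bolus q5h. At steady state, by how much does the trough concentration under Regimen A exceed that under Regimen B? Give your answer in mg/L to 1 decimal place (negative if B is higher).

Regimen A: f = (1/2)^(9/3) ≈ 0.1250; Cmin,ss = (1613/204)·f/(1−f) ≈ 1.130 mg/L.
Regimen B: f = (1/2)^(5/3) ≈ 0.3150; Cmin,ss = (793/204)·f/(1−f) ≈ 1.788 mg/L.
Difference ≈ 1.130 − 1.788 ≈ -0.658 mg/L.

-0.7 mg/L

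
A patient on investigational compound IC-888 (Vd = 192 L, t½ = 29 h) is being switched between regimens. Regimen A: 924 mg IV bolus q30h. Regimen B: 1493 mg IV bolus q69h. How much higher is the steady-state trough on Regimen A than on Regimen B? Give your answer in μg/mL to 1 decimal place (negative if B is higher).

2.7 μg/mL

Regimen A: f = (1/2)^(30/29) ≈ 0.4882; Cmin,ss = (924/192)·f/(1−f) ≈ 4.591 μg/mL.
Regimen B: f = (1/2)^(69/29) ≈ 0.1922; Cmin,ss = (1493/192)·f/(1−f) ≈ 1.850 μg/mL.
Difference ≈ 4.591 − 1.850 ≈ 2.741 μg/mL.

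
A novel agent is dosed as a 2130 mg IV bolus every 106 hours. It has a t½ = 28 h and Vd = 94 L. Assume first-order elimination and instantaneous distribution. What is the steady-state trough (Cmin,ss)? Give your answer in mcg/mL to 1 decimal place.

τ/t½ = 106/28 ≈ 3.7857, so fraction remaining f = (1/2)^(106/28) ≈ 0.0725.
Accumulation ratio R = 1/(1 − f) ≈ 1/0.9275 ≈ 1.0782.
Each bolus raises the concentration by D/Vd = 2130/94 ≈ 22.660 mcg/mL.
Steady-state peak Cmax,ss = C₀·R ≈ 22.660 × 1.0782 ≈ 24.432 mcg/mL.
One interval later, Cmin,ss = Cmax,ss·e^(−kτ) ≈ 24.432 × 0.0725 ≈ 1.771 mcg/mL.

1.8 mcg/mL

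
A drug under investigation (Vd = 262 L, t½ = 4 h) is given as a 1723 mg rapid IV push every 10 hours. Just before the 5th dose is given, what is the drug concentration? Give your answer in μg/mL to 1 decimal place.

f = (1/2)^(τ/t½) = (1/2)^(10/4) ≈ 0.1768.
C₀ = D/Vd = 1723/262 ≈ 6.576 μg/mL.
Before the 5th dose, 4 doses have been given. Superposition: Cmin = C₀·(f + f² + … + f^4).
≈ 6.576 × (0.1768 + 0.0313 + 0.0055 + 0.0010) ≈ 6.576 × 0.2146 ≈ 1.411 μg/mL.

1.4 μg/mL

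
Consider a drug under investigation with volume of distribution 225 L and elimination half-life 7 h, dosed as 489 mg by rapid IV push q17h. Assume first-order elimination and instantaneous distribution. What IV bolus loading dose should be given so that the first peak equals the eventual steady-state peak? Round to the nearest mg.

601 mg

f = (1/2)^(17/7) ≈ 0.185749; accumulation ratio R = 1/(1−f) ≈ 1.22812.
Loading dose to hit Cmax,ss on first dose: D_load = D_maint·R ≈ 489 × 1.22812 ≈ 600.55 mg.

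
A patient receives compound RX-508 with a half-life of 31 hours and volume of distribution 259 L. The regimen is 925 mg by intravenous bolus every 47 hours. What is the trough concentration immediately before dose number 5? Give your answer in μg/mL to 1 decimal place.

f = (1/2)^(τ/t½) = (1/2)^(47/31) ≈ 0.3496.
C₀ = D/Vd = 925/259 ≈ 3.571 μg/mL.
Before the 5th dose, 4 doses have been given. Superposition: Cmin = C₀·(f + f² + … + f^4).
≈ 3.571 × (0.3496 + 0.1222 + 0.0427 + 0.0149) ≈ 3.571 × 0.5294 ≈ 1.890 μg/mL.

1.9 μg/mL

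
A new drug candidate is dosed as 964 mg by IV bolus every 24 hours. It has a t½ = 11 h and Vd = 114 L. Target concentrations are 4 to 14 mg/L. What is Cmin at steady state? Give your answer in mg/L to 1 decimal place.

2.4 mg/L

k = ln2/t½ = ln2/11 ≈ 0.063013 h⁻¹; fraction remaining f = e^(−kτ) = e^(−0.063013×24) ≈ 0.2204.
Accumulation ratio R = 1/(1 − f) ≈ 1/0.7796 ≈ 1.2827.
Each bolus raises the concentration by D/Vd = 964/114 ≈ 8.456 mg/L.
Cmax,ss = C₀/(1 − f) ≈ 8.456/0.7796 ≈ 10.847 mg/L.
One interval later, Cmin,ss = Cmax,ss·e^(−kτ) ≈ 10.847 × 0.2204 ≈ 2.391 mg/L.
Trough 2.4 mg/L vs MEC 4 mg/L: subtherapeutic.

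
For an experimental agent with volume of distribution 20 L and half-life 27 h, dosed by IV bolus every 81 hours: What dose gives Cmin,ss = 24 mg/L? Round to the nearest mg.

3360 mg

τ/t½ = 81/27 ≈ 3, so f = (1/2)^(81/27) ≈ 0.125000.
Cmin,ss = (D/Vd)·f/(1−f), so D = Cmin,ss·Vd·(1−f)/f.
D = 24 × 20 × (1−f)/f ≈ 24 × 20 × 7.00000 ≈ 3360.00 mg.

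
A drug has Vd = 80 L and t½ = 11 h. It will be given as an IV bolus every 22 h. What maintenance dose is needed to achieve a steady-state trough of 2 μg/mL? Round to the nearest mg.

τ/t½ = 22/11 ≈ 2, so f = (1/2)^(22/11) ≈ 0.250000.
Cmin,ss = (D/Vd)·f/(1−f), so D = Cmin,ss·Vd·(1−f)/f.
D = 2 × 80 × (1−f)/f ≈ 2 × 80 × 3.00000 ≈ 480.00 mg.

480 mg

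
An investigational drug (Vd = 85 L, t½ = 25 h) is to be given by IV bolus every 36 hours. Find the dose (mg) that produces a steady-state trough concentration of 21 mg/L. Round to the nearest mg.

3058 mg

τ/t½ = 36/25 ≈ 1.44, so f = (1/2)^(36/25) ≈ 0.368567.
Cmin,ss = (D/Vd)·f/(1−f), so D = Cmin,ss·Vd·(1−f)/f.
D = 21 × 85 × (1−f)/f ≈ 21 × 85 × 1.71321 ≈ 3058.08 mg.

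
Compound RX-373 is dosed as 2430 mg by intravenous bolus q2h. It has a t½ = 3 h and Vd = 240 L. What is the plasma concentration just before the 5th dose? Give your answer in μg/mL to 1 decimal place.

f = (1/2)^(τ/t½) = (1/2)^(2/3) ≈ 0.6300.
C₀ = D/Vd = 2430/240 ≈ 10.125 μg/mL.
Before the 5th dose, 4 doses have been given. Superposition: Cmin = C₀·(f + f² + … + f^4).
≈ 10.125 × (0.6300 + 0.3969 + 0.2500 + 0.1575) ≈ 10.125 × 1.4344 ≈ 14.523 μg/mL.

14.5 μg/mL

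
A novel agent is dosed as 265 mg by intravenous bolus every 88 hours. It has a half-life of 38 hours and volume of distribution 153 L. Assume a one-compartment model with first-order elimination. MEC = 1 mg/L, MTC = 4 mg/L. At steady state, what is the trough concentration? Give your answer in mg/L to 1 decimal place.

τ/t½ = 88/38 ≈ 2.3158, so fraction remaining f = (1/2)^(88/38) ≈ 0.2009.
Each bolus raises the concentration by D/Vd = 265/153 ≈ 1.732 mg/L.
Steady-state trough Cmin,ss = C₀·f/(1−f) ≈ 1.732 × 0.2009/0.7991 ≈ 0.435 mg/L.
Trough 0.4 mg/L vs MEC 1 mg/L: subtherapeutic.

0.4 mg/L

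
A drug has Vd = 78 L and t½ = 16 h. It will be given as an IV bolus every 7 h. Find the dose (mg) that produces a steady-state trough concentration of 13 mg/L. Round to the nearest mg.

359 mg

τ/t½ = 7/16 ≈ 0.4375, so f = (1/2)^(7/16) ≈ 0.738413.
Cmin,ss = (D/Vd)·f/(1−f), so D = Cmin,ss·Vd·(1−f)/f.
D = 13 × 78 × (1−f)/f ≈ 13 × 78 × 0.35426 ≈ 359.22 mg.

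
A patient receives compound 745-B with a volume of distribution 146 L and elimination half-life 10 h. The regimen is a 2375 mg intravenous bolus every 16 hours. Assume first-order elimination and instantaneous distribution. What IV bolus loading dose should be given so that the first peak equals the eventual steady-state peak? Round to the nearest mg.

f = (1/2)^(16/10) ≈ 0.329877; accumulation ratio R = 1/(1−f) ≈ 1.49226.
Loading dose to hit Cmax,ss on first dose: D_load = D_maint·R ≈ 2375 × 1.49226 ≈ 3544.12 mg.

3544 mg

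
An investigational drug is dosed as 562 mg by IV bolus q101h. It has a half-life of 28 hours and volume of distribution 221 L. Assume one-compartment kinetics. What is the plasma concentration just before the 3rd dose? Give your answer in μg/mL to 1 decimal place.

f = (1/2)^(τ/t½) = (1/2)^(101/28) ≈ 0.0821.
C₀ = D/Vd = 562/221 ≈ 2.543 μg/mL.
Before the 3rd dose, 2 doses have been given. Superposition: Cmin = C₀·(f + f²).
≈ 2.543 × (0.0821 + 0.0067) ≈ 2.543 × 0.0888 ≈ 0.226 μg/mL.

0.2 μg/mL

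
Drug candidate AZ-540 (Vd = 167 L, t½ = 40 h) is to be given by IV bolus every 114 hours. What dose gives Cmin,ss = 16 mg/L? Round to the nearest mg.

τ/t½ = 114/40 ≈ 2.85, so f = (1/2)^(114/40) ≈ 0.138696.
Cmin,ss = (D/Vd)·f/(1−f), so D = Cmin,ss·Vd·(1−f)/f.
D = 16 × 167 × (1−f)/f ≈ 16 × 167 × 6.21001 ≈ 16593.15 mg.

16593 mg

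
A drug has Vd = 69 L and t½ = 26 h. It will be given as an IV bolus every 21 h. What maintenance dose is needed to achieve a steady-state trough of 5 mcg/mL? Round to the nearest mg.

τ/t½ = 21/26 ≈ 0.80769, so f = (1/2)^(21/26) ≈ 0.571295.
Cmin,ss = (D/Vd)·f/(1−f), so D = Cmin,ss·Vd·(1−f)/f.
D = 5 × 69 × (1−f)/f ≈ 5 × 69 × 0.75041 ≈ 258.89 mg.

259 mg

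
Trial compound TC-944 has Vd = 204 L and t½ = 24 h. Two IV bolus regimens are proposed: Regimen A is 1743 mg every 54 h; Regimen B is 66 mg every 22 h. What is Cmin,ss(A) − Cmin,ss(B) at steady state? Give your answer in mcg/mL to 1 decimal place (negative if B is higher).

1.9 mcg/mL

Regimen A: f = (1/2)^(54/24) ≈ 0.2102; Cmin,ss = (1743/204)·f/(1−f) ≈ 2.274 mcg/mL.
Regimen B: f = (1/2)^(22/24) ≈ 0.5297; Cmin,ss = (66/204)·f/(1−f) ≈ 0.364 mcg/mL.
Difference ≈ 2.274 − 0.364 ≈ 1.910 mcg/mL.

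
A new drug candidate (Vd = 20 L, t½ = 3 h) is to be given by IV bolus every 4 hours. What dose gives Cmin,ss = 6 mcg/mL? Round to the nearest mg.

182 mg

τ/t½ = 4/3 ≈ 1.3333, so f = (1/2)^(4/3) ≈ 0.396850.
Cmin,ss = (D/Vd)·f/(1−f), so D = Cmin,ss·Vd·(1−f)/f.
D = 6 × 20 × (1−f)/f ≈ 6 × 20 × 1.51984 ≈ 182.38 mg.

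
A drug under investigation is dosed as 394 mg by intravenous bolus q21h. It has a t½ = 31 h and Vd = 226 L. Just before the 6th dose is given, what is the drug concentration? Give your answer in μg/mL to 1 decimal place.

2.6 μg/mL

f = (1/2)^(τ/t½) = (1/2)^(21/31) ≈ 0.6253.
C₀ = D/Vd = 394/226 ≈ 1.743 μg/mL.
Before the 6th dose, 5 doses have been given. Superposition: Cmin = C₀·(f + f² + … + f^5).
≈ 1.743 × (0.6253 + 0.3910 + 0.2445 + 0.1529 + 0.0956) ≈ 1.743 × 1.5093 ≈ 2.631 μg/mL.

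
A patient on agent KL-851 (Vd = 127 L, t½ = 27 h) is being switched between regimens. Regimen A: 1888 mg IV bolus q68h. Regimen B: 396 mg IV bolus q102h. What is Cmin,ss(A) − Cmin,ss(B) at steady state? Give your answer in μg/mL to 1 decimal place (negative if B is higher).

Regimen A: f = (1/2)^(68/27) ≈ 0.1745; Cmin,ss = (1888/127)·f/(1−f) ≈ 3.143 μg/mL.
Regimen B: f = (1/2)^(102/27) ≈ 0.0729; Cmin,ss = (396/127)·f/(1−f) ≈ 0.245 μg/mL.
Difference ≈ 3.143 − 0.245 ≈ 2.898 μg/mL.

2.9 μg/mL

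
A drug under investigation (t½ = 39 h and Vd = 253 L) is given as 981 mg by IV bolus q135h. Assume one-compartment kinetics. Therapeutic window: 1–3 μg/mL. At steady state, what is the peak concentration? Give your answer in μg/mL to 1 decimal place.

k = ln2/t½ = ln2/39 ≈ 0.017773 h⁻¹; fraction remaining f = e^(−kτ) = e^(−0.017773×135) ≈ 0.0908.
At steady state, accumulation factor R = 1/(1 − e^(−kτ)) ≈ 1.0999.
Each bolus raises the concentration by D/Vd = 981/253 ≈ 3.877 μg/mL.
Steady-state peak Cmax,ss = C₀·R ≈ 3.877 × 1.0999 ≈ 4.264 μg/mL.
Peak 4.3 μg/mL vs MTC 3 μg/mL: exceeds toxic threshold.

4.3 μg/mL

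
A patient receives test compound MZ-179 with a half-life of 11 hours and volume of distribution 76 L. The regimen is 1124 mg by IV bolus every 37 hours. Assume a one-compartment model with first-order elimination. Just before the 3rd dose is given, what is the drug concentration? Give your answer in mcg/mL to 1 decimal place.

f = (1/2)^(τ/t½) = (1/2)^(37/11) ≈ 0.0972.
C₀ = D/Vd = 1124/76 ≈ 14.789 mcg/mL.
Before the 3rd dose, 2 doses have been given. Superposition: Cmin = C₀·(f + f²).
≈ 14.789 × (0.0972 + 0.0094) ≈ 14.789 × 0.1066 ≈ 1.577 mcg/mL.

1.6 mcg/mL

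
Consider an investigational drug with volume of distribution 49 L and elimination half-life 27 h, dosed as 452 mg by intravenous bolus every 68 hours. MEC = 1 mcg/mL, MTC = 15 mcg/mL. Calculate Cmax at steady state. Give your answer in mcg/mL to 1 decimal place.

k = ln2/t½ = ln2/27 ≈ 0.025672 h⁻¹; fraction remaining f = e^(−kτ) = e^(−0.025672×68) ≈ 0.1745.
At steady state, accumulation factor R = 1/(1 − e^(−kτ)) ≈ 1.2114.
Each bolus raises the concentration by D/Vd = 452/49 ≈ 9.224 mcg/mL.
Cmax,ss = C₀/(1 − f) ≈ 9.224/0.8255 ≈ 11.174 mcg/mL.
Peak 11.2 mcg/mL vs MTC 15 mcg/mL: below toxic threshold.

11.2 mcg/mL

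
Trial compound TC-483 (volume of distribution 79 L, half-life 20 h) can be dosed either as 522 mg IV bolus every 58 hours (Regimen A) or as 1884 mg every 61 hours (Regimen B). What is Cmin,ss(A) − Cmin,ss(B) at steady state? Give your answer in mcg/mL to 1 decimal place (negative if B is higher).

-2.3 mcg/mL

Regimen A: f = (1/2)^(58/20) ≈ 0.1340; Cmin,ss = (522/79)·f/(1−f) ≈ 1.022 mcg/mL.
Regimen B: f = (1/2)^(61/20) ≈ 0.1207; Cmin,ss = (1884/79)·f/(1−f) ≈ 3.274 mcg/mL.
Difference ≈ 1.022 − 3.274 ≈ -2.252 mcg/mL.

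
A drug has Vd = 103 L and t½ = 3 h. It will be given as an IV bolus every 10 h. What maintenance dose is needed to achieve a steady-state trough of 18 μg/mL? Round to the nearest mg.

τ/t½ = 10/3 ≈ 3.3333, so f = (1/2)^(10/3) ≈ 0.099213.
Cmin,ss = (D/Vd)·f/(1−f), so D = Cmin,ss·Vd·(1−f)/f.
D = 18 × 103 × (1−f)/f ≈ 18 × 103 × 9.07932 ≈ 16833.06 mg.

16833 mg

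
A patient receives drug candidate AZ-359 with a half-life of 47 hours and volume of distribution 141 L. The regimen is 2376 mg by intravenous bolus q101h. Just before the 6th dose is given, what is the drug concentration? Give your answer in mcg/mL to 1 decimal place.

f = (1/2)^(τ/t½) = (1/2)^(101/47) ≈ 0.2255.
C₀ = D/Vd = 2376/141 ≈ 16.851 mcg/mL.
Before the 6th dose, 5 doses have been given. Superposition: Cmin = C₀·(f + f² + … + f^5).
≈ 16.851 × (0.2255 + 0.0509 + 0.0115 + 0.0026 + 0.0006) ≈ 16.851 × 0.2911 ≈ 4.905 mcg/mL.

4.9 mcg/mL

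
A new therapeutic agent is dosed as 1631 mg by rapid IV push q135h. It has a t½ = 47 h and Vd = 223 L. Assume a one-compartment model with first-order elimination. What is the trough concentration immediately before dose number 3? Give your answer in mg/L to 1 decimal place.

1.1 mg/L

f = (1/2)^(τ/t½) = (1/2)^(135/47) ≈ 0.1366.
C₀ = D/Vd = 1631/223 ≈ 7.314 mg/L.
Before the 3rd dose, 2 doses have been given. Superposition: Cmin = C₀·(f + f²).
≈ 7.314 × (0.1366 + 0.0187) ≈ 7.314 × 0.1553 ≈ 1.136 mg/L.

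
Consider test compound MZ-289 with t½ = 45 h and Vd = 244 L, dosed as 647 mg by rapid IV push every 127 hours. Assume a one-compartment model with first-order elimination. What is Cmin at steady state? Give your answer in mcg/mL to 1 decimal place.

0.4 mcg/mL

k = ln2/t½ = ln2/45 ≈ 0.015403 h⁻¹; fraction remaining f = e^(−kτ) = e^(−0.015403×127) ≈ 0.1414.
Accumulation ratio R = 1/(1 − f) ≈ 1/0.8586 ≈ 1.1647.
Single-dose peak C₀ = D/Vd = 647/244 ≈ 2.652 mcg/mL.
Steady-state peak Cmax,ss = C₀·R ≈ 2.652 × 1.1647 ≈ 3.089 mcg/mL.
One interval later, Cmin,ss = Cmax,ss·e^(−kτ) ≈ 3.089 × 0.1414 ≈ 0.437 mcg/mL.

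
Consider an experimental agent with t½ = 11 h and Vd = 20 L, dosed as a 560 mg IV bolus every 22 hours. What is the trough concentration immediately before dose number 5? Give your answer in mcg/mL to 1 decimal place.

f = (1/2)^(τ/t½) = (1/2)^(22/11) ≈ 0.2500.
C₀ = D/Vd = 560/20 ≈ 28.000 mcg/mL.
Before the 5th dose, 4 doses have been given. Superposition: Cmin = C₀·(f + f² + … + f^4).
≈ 28.000 × (0.2500 + 0.0625 + 0.0156 + 0.0039) ≈ 28.000 × 0.3320 ≈ 9.296 mcg/mL.

9.3 mcg/mL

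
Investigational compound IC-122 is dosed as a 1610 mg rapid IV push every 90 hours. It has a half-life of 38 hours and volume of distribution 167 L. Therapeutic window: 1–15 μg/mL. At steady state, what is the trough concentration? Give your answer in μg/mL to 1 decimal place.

2.3 μg/mL

k = ln2/t½ = ln2/38 ≈ 0.018241 h⁻¹; fraction remaining f = e^(−kτ) = e^(−0.018241×90) ≈ 0.1937.
At steady state, accumulation factor R = 1/(1 − e^(−kτ)) ≈ 1.2402.
Single-dose peak C₀ = D/Vd = 1610/167 ≈ 9.641 μg/mL.
Cmax,ss = C₀/(1 − f) ≈ 9.641/0.8063 ≈ 11.957 μg/mL.
Steady-state trough Cmin,ss = Cmax,ss·f ≈ 11.957 × 0.1937 ≈ 2.316 μg/mL.
Trough 2.3 μg/mL vs MEC 1 μg/mL: adequate.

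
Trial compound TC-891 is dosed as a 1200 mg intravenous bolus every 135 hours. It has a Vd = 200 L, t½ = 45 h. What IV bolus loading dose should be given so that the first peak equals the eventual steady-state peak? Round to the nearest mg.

f = (1/2)^(135/45) ≈ 0.125000; accumulation ratio R = 1/(1−f) ≈ 1.14286.
Loading dose to hit Cmax,ss on first dose: D_load = D_maint·R ≈ 1200 × 1.14286 ≈ 1371.43 mg.

1371 mg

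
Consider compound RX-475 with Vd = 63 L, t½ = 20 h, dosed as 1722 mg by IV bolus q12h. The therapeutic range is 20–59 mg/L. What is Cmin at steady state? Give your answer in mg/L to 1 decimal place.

53.0 mg/L

τ/t½ = 12/20 ≈ 0.6, so fraction remaining f = (1/2)^(12/20) ≈ 0.6598.
Accumulation ratio R = 1/(1 − f) ≈ 1/0.3402 ≈ 2.9394.
Single-dose peak C₀ = D/Vd = 1722/63 ≈ 27.333 mg/L.
Steady-state peak Cmax,ss = C₀·R ≈ 27.333 × 2.9394 ≈ 80.343 mg/L.
Steady-state trough Cmin,ss = Cmax,ss·f ≈ 80.343 × 0.6598 ≈ 53.010 mg/L.
Trough 53.0 mg/L vs MEC 20 mg/L: adequate.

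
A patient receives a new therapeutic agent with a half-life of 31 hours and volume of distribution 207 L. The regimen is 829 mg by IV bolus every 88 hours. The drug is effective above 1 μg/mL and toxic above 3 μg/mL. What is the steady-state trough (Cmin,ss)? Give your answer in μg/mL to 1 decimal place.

0.7 μg/mL

k = ln2/t½ = ln2/31 ≈ 0.022360 h⁻¹; fraction remaining f = e^(−kτ) = e^(−0.022360×88) ≈ 0.1398.
At steady state, accumulation factor R = 1/(1 − e^(−kτ)) ≈ 1.1625.
Each bolus raises the concentration by D/Vd = 829/207 ≈ 4.005 μg/mL.
Cmax,ss = C₀/(1 − f) ≈ 4.005/0.8602 ≈ 4.656 μg/mL.
One interval later, Cmin,ss = Cmax,ss·e^(−kτ) ≈ 4.656 × 0.1398 ≈ 0.651 μg/mL.
Trough 0.7 μg/mL vs MEC 1 μg/mL: subtherapeutic.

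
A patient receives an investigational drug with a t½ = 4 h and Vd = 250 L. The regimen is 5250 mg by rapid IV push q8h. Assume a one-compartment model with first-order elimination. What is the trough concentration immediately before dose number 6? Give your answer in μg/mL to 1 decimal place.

f = (1/2)^(τ/t½) = (1/2)^(8/4) ≈ 0.2500.
C₀ = D/Vd = 5250/250 ≈ 21.000 μg/mL.
Before the 6th dose, 5 doses have been given. Superposition: Cmin = C₀·(f + f² + … + f^5).
≈ 21.000 × (0.2500 + 0.0625 + 0.0156 + 0.0039 + 0.0010) ≈ 21.000 × 0.3330 ≈ 6.993 μg/mL.

7.0 μg/mL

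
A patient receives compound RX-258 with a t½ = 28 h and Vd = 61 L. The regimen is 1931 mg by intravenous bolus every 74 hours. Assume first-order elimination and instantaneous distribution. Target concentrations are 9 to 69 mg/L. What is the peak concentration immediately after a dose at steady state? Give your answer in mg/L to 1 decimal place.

37.7 mg/L

Over one 74-h interval, 74/28 ≈ 2.6429 half-lives elapse, leaving f ≈ 0.1601 of each dose.
At steady state, accumulation factor R = 1/(1 − e^(−kτ)) ≈ 1.1906.
Each bolus raises the concentration by D/Vd = 1931/61 ≈ 31.656 mg/L.
Steady-state peak Cmax,ss = C₀·R ≈ 31.656 × 1.1906 ≈ 37.690 mg/L.
Peak 37.7 mg/L vs MTC 69 mg/L: below toxic threshold.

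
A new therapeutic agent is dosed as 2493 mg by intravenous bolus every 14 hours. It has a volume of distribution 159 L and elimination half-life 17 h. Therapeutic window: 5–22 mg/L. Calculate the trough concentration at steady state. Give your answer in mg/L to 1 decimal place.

20.4 mg/L

Over one 14-h interval, 14/17 ≈ 0.82353 half-lives elapse, leaving f ≈ 0.5651 of each dose.
Single-dose peak C₀ = D/Vd = 2493/159 ≈ 15.679 mg/L.
Steady-state trough Cmin,ss = C₀·f/(1−f) ≈ 15.679 × 0.5651/0.4349 ≈ 20.373 mg/L.
Trough 20.4 mg/L vs MEC 5 mg/L: adequate.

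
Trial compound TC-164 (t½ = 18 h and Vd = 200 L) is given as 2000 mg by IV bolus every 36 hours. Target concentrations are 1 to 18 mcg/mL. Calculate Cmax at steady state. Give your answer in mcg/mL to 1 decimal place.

13.3 mcg/mL

τ = 36 h = 2 half-lives, so f = (1/2)^2 = 0.25.
At steady state, R = 1/(1 − 0.25) = 4/3.
Single-dose peak C₀ = D/Vd = 2000/200 = 10 mcg/mL.
Steady-state peak Cmax,ss = C₀·R = 10 × 4/3 ≈ 13.333 mcg/mL.
Peak 13.3 mcg/mL vs MTC 18 mcg/mL: below toxic threshold.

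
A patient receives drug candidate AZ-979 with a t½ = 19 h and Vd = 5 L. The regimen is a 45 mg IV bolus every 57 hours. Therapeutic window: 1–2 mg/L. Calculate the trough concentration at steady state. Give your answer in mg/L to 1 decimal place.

1.3 mg/L

τ = 57 h = 3 half-lives, so f = (1/2)^3 = 0.125.
Accumulation ratio R = 1/(1 − f) = 1/0.875 = 8/7.
Single-dose peak C₀ = D/Vd = 45/5 = 9 mg/L.
Steady-state peak Cmax,ss = C₀·R = 9 × 8/7 ≈ 10.286 mg/L.
Steady-state trough Cmin,ss = Cmax,ss·f ≈ 10.286 × 0.125 ≈ 1.286 mg/L.
Trough 1.3 mg/L vs MEC 1 mg/L: adequate.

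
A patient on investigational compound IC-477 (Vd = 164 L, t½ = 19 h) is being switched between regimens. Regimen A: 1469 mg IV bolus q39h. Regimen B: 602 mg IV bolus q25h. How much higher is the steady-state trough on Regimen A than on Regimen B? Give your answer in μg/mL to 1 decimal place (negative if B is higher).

Regimen A: f = (1/2)^(39/19) ≈ 0.2410; Cmin,ss = (1469/164)·f/(1−f) ≈ 2.844 μg/mL.
Regimen B: f = (1/2)^(25/19) ≈ 0.4017; Cmin,ss = (602/164)·f/(1−f) ≈ 2.465 μg/mL.
Difference ≈ 2.844 − 2.465 ≈ 0.379 μg/mL.

0.4 μg/mL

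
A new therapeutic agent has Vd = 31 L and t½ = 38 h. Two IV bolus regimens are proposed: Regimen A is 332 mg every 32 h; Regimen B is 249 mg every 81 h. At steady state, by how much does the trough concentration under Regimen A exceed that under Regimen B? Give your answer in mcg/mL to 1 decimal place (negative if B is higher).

Regimen A: f = (1/2)^(32/38) ≈ 0.5578; Cmin,ss = (332/31)·f/(1−f) ≈ 13.509 mcg/mL.
Regimen B: f = (1/2)^(81/38) ≈ 0.2282; Cmin,ss = (249/31)·f/(1−f) ≈ 2.375 mcg/mL.
Difference ≈ 13.509 − 2.375 ≈ 11.134 mcg/mL.

11.1 mcg/mL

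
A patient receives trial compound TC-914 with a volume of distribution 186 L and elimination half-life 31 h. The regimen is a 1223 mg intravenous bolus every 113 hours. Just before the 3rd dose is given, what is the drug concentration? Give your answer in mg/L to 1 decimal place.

0.6 mg/L

f = (1/2)^(τ/t½) = (1/2)^(113/31) ≈ 0.0799.
C₀ = D/Vd = 1223/186 ≈ 6.575 mg/L.
Before the 3rd dose, 2 doses have been given. Superposition: Cmin = C₀·(f + f²).
≈ 6.575 × (0.0799 + 0.0064) ≈ 6.575 × 0.0863 ≈ 0.567 mg/L.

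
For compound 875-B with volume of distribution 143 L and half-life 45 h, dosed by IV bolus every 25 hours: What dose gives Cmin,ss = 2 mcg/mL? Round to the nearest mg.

134 mg

τ/t½ = 25/45 ≈ 0.55556, so f = (1/2)^(25/45) ≈ 0.680395.
Cmin,ss = (D/Vd)·f/(1−f), so D = Cmin,ss·Vd·(1−f)/f.
D = 2 × 143 × (1−f)/f ≈ 2 × 143 × 0.46973 ≈ 134.34 mg.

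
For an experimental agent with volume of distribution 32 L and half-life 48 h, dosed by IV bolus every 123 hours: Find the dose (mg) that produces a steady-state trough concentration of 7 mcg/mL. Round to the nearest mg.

τ/t½ = 123/48 ≈ 2.5625, so f = (1/2)^(123/48) ≈ 0.169282.
Cmin,ss = (D/Vd)·f/(1−f), so D = Cmin,ss·Vd·(1−f)/f.
D = 7 × 32 × (1−f)/f ≈ 7 × 32 × 4.90730 ≈ 1099.24 mg.

1099 mg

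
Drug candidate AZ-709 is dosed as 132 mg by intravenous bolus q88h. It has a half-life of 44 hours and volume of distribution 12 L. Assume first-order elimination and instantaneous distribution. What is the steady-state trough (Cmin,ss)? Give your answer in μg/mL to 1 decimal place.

3.7 μg/mL

The dosing interval is 2 half-lives, so f = 2^(−2) = 0.25.
At steady state, R = 1/(1 − 0.25) = 4/3.
Single-dose peak C₀ = D/Vd = 132/12 = 11 μg/mL.
Steady-state peak Cmax,ss = C₀·R = 11 × 4/3 ≈ 14.667 μg/mL.
Steady-state trough Cmin,ss = Cmax,ss·f ≈ 14.667 × 0.25 ≈ 3.667 μg/mL.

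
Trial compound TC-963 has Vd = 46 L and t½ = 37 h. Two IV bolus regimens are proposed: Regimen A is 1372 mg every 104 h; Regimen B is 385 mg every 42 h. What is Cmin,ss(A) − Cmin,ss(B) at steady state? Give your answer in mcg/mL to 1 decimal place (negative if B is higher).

Regimen A: f = (1/2)^(104/37) ≈ 0.1425; Cmin,ss = (1372/46)·f/(1−f) ≈ 4.957 mcg/mL.
Regimen B: f = (1/2)^(42/37) ≈ 0.4553; Cmin,ss = (385/46)·f/(1−f) ≈ 6.996 mcg/mL.
Difference ≈ 4.957 − 6.996 ≈ -2.039 mcg/mL.

-2.0 mcg/mL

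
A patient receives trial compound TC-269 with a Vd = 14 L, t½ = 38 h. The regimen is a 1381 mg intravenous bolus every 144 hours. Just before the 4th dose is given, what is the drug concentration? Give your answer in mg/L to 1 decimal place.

7.7 mg/L

f = (1/2)^(τ/t½) = (1/2)^(144/38) ≈ 0.0723.
C₀ = D/Vd = 1381/14 ≈ 98.643 mg/L.
Before the 4th dose, 3 doses have been given. Superposition: Cmin = C₀·(f + f² + … + f^3).
≈ 98.643 × (0.0723 + 0.0052 + 0.0004) ≈ 98.643 × 0.0779 ≈ 7.684 mg/L.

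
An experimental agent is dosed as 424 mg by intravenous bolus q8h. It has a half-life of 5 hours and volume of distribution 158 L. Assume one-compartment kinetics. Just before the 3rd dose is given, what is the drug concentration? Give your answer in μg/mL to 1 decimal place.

1.2 μg/mL

f = (1/2)^(τ/t½) = (1/2)^(8/5) ≈ 0.3299.
C₀ = D/Vd = 424/158 ≈ 2.684 μg/mL.
Before the 3rd dose, 2 doses have been given. Superposition: Cmin = C₀·(f + f²).
≈ 2.684 × (0.3299 + 0.1088) ≈ 2.684 × 0.4387 ≈ 1.177 μg/mL.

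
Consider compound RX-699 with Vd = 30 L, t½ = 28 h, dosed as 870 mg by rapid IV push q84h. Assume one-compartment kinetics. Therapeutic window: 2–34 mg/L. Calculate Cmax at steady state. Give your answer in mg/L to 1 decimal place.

The dosing interval is 3 half-lives, so f = 2^(−3) = 0.125.
At steady state, R = 1/(1 − 0.125) = 8/7.
Single-dose peak C₀ = D/Vd = 870/30 = 29 mg/L.
Steady-state peak Cmax,ss = C₀·R = 29 × 8/7 ≈ 33.143 mg/L.
Peak 33.1 mg/L vs MTC 34 mg/L: below toxic threshold.

33.1 mg/L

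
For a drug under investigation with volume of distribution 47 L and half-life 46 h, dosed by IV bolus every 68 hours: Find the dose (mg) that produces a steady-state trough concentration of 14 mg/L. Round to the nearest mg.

1175 mg

τ/t½ = 68/46 ≈ 1.4783, so f = (1/2)^(68/46) ≈ 0.358921.
Cmin,ss = (D/Vd)·f/(1−f), so D = Cmin,ss·Vd·(1−f)/f.
D = 14 × 47 × (1−f)/f ≈ 14 × 47 × 1.78613 ≈ 1175.27 mg.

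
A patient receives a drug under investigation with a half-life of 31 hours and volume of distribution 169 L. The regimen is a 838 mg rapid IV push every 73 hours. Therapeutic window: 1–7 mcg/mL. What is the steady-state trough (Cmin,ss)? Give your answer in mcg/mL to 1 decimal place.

1.2 mcg/mL

τ/t½ = 73/31 ≈ 2.3548, so fraction remaining f = (1/2)^(73/31) ≈ 0.1955.
Accumulation ratio R = 1/(1 − f) ≈ 1/0.8045 ≈ 1.2430.
Each bolus raises the concentration by D/Vd = 838/169 ≈ 4.959 mcg/mL.
Cmax,ss = C₀/(1 − f) ≈ 4.959/0.8045 ≈ 6.164 mcg/mL.
Steady-state trough Cmin,ss = Cmax,ss·f ≈ 6.164 × 0.1955 ≈ 1.205 mcg/mL.
Trough 1.2 mcg/mL vs MEC 1 mcg/mL: adequate.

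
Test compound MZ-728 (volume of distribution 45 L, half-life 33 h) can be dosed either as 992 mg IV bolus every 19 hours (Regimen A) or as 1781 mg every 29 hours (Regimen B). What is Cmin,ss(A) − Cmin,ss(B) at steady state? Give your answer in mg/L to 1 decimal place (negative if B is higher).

Regimen A: f = (1/2)^(19/33) ≈ 0.6709; Cmin,ss = (992/45)·f/(1−f) ≈ 44.940 mg/L.
Regimen B: f = (1/2)^(29/33) ≈ 0.5438; Cmin,ss = (1781/45)·f/(1−f) ≈ 47.178 mg/L.
Difference ≈ 44.940 − 47.178 ≈ -2.238 mg/L.

-2.2 mg/L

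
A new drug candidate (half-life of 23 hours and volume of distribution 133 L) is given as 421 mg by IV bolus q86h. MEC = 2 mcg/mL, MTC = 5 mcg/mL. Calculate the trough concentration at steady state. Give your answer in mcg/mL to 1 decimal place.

k = ln2/t½ = ln2/23 ≈ 0.030137 h⁻¹; fraction remaining f = e^(−kτ) = e^(−0.030137×86) ≈ 0.0749.
Accumulation ratio R = 1/(1 − f) ≈ 1/0.9251 ≈ 1.0810.
Single-dose peak C₀ = D/Vd = 421/133 ≈ 3.165 mcg/mL.
Cmax,ss = C₀/(1 − f) ≈ 3.165/0.9251 ≈ 3.421 mcg/mL.
Steady-state trough Cmin,ss = Cmax,ss·f ≈ 3.421 × 0.0749 ≈ 0.256 mcg/mL.
Trough 0.3 mcg/mL vs MEC 2 mcg/mL: subtherapeutic.

0.3 mcg/mL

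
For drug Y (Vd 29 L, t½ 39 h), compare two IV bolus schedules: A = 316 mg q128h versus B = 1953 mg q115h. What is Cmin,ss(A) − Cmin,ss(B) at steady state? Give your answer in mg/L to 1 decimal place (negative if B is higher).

Regimen A: f = (1/2)^(128/39) ≈ 0.1028; Cmin,ss = (316/29)·f/(1−f) ≈ 1.249 mg/L.
Regimen B: f = (1/2)^(115/39) ≈ 0.1295; Cmin,ss = (1953/29)·f/(1−f) ≈ 10.019 mg/L.
Difference ≈ 1.249 − 10.019 ≈ -8.770 mg/L.

-8.8 mg/L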